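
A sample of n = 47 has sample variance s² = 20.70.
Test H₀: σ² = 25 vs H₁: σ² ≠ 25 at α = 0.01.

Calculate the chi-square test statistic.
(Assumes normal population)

Answer: χ² = 38.0880, fail to reject H₀

Derivation:
df = n - 1 = 46
χ² = (n-1)s²/σ₀² = 46×20.70/25 = 38.0880
Critical values: χ²_{0.995,46} = 25.041, χ²_{0.005,46} = 74.437
Rejection region: χ² < 25.041 or χ² > 74.437
Decision: fail to reject H₀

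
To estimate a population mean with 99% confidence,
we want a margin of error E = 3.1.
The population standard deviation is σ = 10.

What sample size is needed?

Answer: n = 70

Derivation:
z_0.005 = 2.576
n = (z×σ/E)² = (2.576×10/3.1)²
n = 69.0507
Round up: n = 70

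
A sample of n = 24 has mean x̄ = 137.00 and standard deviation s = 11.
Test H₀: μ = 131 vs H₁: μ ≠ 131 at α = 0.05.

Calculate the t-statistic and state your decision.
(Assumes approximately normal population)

df = n - 1 = 23
SE = s/√n = 11/√24 = 2.2454
t = (x̄ - μ₀)/SE = (137.00 - 131)/2.2454 = 2.6721
Critical value: t_{0.025,23} = ±2.069
p-value ≈ 0.0136
Decision: reject H₀

Answer: t = 2.6721, reject H₀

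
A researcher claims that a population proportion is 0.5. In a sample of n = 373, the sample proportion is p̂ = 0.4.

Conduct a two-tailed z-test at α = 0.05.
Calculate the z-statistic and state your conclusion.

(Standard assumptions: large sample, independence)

Answer: z = -3.8626, reject H₀

Derivation:
H₀: p = 0.5, H₁: p ≠ 0.5
Standard error: SE = √(p₀(1-p₀)/n) = √(0.5×0.5/373) = 0.025889
z-statistic: z = (p̂ - p₀)/SE = (0.4 - 0.5)/0.025889 = -3.8626
Critical value: z_0.025 = ±1.960
p-value = 0.0001
Decision: reject H₀ at α = 0.05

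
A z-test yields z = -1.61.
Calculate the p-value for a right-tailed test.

For z = -1.61:
p = P(Z > -1.61) = 1 - Φ(-1.61) = 0.9463

Answer: p-value ≈ 0.9463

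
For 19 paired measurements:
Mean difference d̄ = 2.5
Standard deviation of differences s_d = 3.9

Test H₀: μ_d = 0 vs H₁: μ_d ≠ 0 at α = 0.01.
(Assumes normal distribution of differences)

df = n - 1 = 18
SE = s_d/√n = 3.9/√19 = 0.8947
t = d̄/SE = 2.5/0.8947 = 2.7942
Critical value: t_{0.005,18} = ±2.878
p-value ≈ 0.0120
Decision: fail to reject H₀

Answer: t = 2.7942, fail to reject H₀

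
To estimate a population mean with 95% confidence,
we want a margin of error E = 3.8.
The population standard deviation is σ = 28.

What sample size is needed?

z_0.025 = 1.960
n = (z×σ/E)² = (1.960×28/3.8)²
n = 208.5744
Round up: n = 209

Answer: n = 209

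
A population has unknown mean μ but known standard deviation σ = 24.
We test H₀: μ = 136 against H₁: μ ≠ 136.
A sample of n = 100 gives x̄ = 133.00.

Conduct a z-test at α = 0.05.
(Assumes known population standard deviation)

Standard error: SE = σ/√n = 24/√100 = 2.4000
z-statistic: z = (x̄ - μ₀)/SE = (133.00 - 136)/2.4000 = -1.2500
Critical value: ±1.960
p-value = 0.2113
Decision: fail to reject H₀

Answer: z = -1.2500, fail to reject H₀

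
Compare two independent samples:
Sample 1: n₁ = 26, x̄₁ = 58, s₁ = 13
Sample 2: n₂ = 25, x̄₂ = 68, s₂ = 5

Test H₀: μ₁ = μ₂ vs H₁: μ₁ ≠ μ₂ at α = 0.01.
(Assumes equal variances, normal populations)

Pooled variance: s²_p = [25×13² + 24×5²]/(49) = 98.4694
s_p = 9.9232
SE = s_p×√(1/n₁ + 1/n₂) = 9.9232×√(1/26 + 1/25) = 2.7796
t = (x̄₁ - x̄₂)/SE = (58 - 68)/2.7796 = -3.5976
df = 49, t-critical = ±2.680
Decision: reject H₀

Answer: t = -3.5976, reject H₀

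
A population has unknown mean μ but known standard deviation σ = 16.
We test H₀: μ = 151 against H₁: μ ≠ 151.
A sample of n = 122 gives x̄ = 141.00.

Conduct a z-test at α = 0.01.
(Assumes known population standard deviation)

Answer: z = -6.9032, reject H₀

Derivation:
Standard error: SE = σ/√n = 16/√122 = 1.4486
z-statistic: z = (x̄ - μ₀)/SE = (141.00 - 151)/1.4486 = -6.9032
Critical value: ±2.576
p-value < 0.0001
Decision: reject H₀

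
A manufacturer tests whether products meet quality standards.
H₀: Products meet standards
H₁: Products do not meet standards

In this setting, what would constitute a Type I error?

Type I error: rejecting H₀ when it is actually true (false positive).
Type II error: failing to reject H₀ when H₁ is actually true (false negative).

Answer: Rejecting good products that actually meet standards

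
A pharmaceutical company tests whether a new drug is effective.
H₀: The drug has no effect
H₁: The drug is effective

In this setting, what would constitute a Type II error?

Answer: Failing to detect the drug's effect when it actually works

Derivation:
Type I error (α): Rejecting H₀ when H₀ is true
Type II error (β): Failing to reject H₀ when H₁ is true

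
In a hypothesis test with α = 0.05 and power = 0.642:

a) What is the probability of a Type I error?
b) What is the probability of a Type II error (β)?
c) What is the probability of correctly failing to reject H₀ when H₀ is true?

Answer: a) 0.05, b) 0.358, c) 0.95

Derivation:
a) Type I error probability = α = 0.05
b) Power = P(reject H₀ | H₁ true) = 1 - β = 0.642, so Type II error probability = β = 1 - Power = 0.358
c) P(fail to reject H₀ | H₀ true) = 1 - α = 0.95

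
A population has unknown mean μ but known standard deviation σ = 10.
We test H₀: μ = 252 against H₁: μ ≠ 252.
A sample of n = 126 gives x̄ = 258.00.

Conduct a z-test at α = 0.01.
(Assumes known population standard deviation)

Answer: z = 6.7348, reject H₀

Derivation:
Standard error: SE = σ/√n = 10/√126 = 0.8909
z-statistic: z = (x̄ - μ₀)/SE = (258.00 - 252)/0.8909 = 6.7348
Critical value: ±2.576
p-value < 0.0001
Decision: reject H₀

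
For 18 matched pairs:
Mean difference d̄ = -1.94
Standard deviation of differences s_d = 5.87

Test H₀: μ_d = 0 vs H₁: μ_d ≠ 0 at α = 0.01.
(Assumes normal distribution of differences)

Answer: t = -1.4021, fail to reject H₀

Derivation:
df = n - 1 = 17
SE = s_d/√n = 5.87/√18 = 1.3836
t = d̄/SE = -1.94/1.3836 = -1.4021
Critical value: t_{0.005,17} = ±2.898
p-value ≈ 0.1789
Decision: fail to reject H₀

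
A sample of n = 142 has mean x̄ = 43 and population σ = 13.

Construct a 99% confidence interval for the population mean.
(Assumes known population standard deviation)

Answer: (40.1898, 45.8102)

Derivation:
Confidence level: 99%, α = 0.01
z_0.005 = 2.576
SE = σ/√n = 13/√142 = 1.0909
Margin of error = 2.576 × 1.0909 = 2.8102
CI: x̄ ± margin = 43 ± 2.8102
CI: (40.1898, 45.8102)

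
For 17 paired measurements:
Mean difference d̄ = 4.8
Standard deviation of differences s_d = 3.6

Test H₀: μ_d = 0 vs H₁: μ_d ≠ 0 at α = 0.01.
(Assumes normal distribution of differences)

df = n - 1 = 16
SE = s_d/√n = 3.6/√17 = 0.8731
t = d̄/SE = 4.8/0.8731 = 5.4977
Critical value: t_{0.005,16} = ±2.921
p-value < 0.0001
Decision: reject H₀

Answer: t = 5.4977, reject H₀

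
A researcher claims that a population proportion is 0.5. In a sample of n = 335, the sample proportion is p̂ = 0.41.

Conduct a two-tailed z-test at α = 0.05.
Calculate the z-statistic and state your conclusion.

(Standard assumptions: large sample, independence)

Answer: z = -3.2945, reject H₀

Derivation:
H₀: p = 0.5, H₁: p ≠ 0.5
Standard error: SE = √(p₀(1-p₀)/n) = √(0.5×0.5/335) = 0.027318
z-statistic: z = (p̂ - p₀)/SE = (0.41 - 0.5)/0.027318 = -3.2945
Critical value: z_0.025 = ±1.960
p-value = 0.0010
Decision: reject H₀ at α = 0.05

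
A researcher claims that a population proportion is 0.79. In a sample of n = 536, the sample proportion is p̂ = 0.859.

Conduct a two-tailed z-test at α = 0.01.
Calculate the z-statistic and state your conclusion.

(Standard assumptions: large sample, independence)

Answer: z = 3.9220, reject H₀

Derivation:
H₀: p = 0.79, H₁: p ≠ 0.79
Standard error: SE = √(p₀(1-p₀)/n) = √(0.79×0.21/536) = 0.017593
z-statistic: z = (p̂ - p₀)/SE = (0.859 - 0.79)/0.017593 = 3.9220
Critical value: z_0.005 = ±2.576
p-value = 0.0001
Decision: reject H₀ at α = 0.01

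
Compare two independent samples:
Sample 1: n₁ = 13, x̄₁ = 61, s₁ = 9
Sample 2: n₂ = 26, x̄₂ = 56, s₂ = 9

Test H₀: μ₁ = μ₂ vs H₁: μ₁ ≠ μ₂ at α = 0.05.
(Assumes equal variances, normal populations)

Pooled variance: s²_p = [12×9² + 25×9²]/(37) = 81.0000
s_p = 9.0000
SE = s_p×√(1/n₁ + 1/n₂) = 9.0000×√(1/13 + 1/26) = 3.0571
t = (x̄₁ - x̄₂)/SE = (61 - 56)/3.0571 = 1.6355
df = 37, t-critical = ±2.026
Decision: fail to reject H₀

Answer: t = 1.6355, fail to reject H₀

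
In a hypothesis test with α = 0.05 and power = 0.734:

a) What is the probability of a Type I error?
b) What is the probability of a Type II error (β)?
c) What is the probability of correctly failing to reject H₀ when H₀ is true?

a) Type I error probability = α = 0.05
b) Power = P(reject H₀ | H₁ true) = 1 - β = 0.734, so Type II error probability = β = 1 - Power = 0.266
c) P(fail to reject H₀ | H₀ true) = 1 - α = 0.95

Answer: a) 0.05, b) 0.266, c) 0.95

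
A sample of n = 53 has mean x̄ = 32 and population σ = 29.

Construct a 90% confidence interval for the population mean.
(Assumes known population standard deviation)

Answer: (25.4471, 38.5529)

Derivation:
Confidence level: 90%, α = 0.1
z_0.05 = 1.645
SE = σ/√n = 29/√53 = 3.9835
Margin of error = 1.645 × 3.9835 = 6.5529
CI: x̄ ± margin = 32 ± 6.5529
CI: (25.4471, 38.5529)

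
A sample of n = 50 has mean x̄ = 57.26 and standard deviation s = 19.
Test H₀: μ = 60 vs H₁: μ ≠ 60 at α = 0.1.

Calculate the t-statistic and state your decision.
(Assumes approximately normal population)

df = n - 1 = 49
SE = s/√n = 19/√50 = 2.6870
t = (x̄ - μ₀)/SE = (57.26 - 60)/2.6870 = -1.0197
Critical value: t_{0.05,49} = ±1.677
p-value ≈ 0.3129
Decision: fail to reject H₀

Answer: t = -1.0197, fail to reject H₀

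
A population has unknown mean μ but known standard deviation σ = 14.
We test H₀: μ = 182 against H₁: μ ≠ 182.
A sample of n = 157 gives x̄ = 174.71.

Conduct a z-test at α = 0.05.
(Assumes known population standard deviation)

Answer: z = -6.5247, reject H₀

Derivation:
Standard error: SE = σ/√n = 14/√157 = 1.1173
z-statistic: z = (x̄ - μ₀)/SE = (174.71 - 182)/1.1173 = -6.5247
Critical value: ±1.960
p-value < 0.0001
Decision: reject H₀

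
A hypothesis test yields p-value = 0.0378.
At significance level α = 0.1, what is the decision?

Compare p-value to α:
0.0378 < 0.1
Decision: reject H₀

Answer: reject H₀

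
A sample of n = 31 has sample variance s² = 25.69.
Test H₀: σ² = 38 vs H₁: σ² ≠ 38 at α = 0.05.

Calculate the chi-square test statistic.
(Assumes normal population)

Answer: χ² = 20.2816, fail to reject H₀

Derivation:
df = n - 1 = 30
χ² = (n-1)s²/σ₀² = 30×25.69/38 = 20.2816
Critical values: χ²_{0.975,30} = 16.791, χ²_{0.025,30} = 46.979
Rejection region: χ² < 16.791 or χ² > 46.979
Decision: fail to reject H₀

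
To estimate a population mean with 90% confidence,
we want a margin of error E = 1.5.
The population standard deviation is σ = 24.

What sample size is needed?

z_0.05 = 1.645
n = (z×σ/E)² = (1.645×24/1.5)²
n = 692.7424
Round up: n = 693

Answer: n = 693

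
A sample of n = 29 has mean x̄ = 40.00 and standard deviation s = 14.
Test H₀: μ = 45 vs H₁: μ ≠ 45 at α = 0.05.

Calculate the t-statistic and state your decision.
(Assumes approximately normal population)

Answer: t = -1.9233, fail to reject H₀

Derivation:
df = n - 1 = 28
SE = s/√n = 14/√29 = 2.5997
t = (x̄ - μ₀)/SE = (40.00 - 45)/2.5997 = -1.9233
Critical value: t_{0.025,28} = ±2.048
p-value ≈ 0.0647
Decision: fail to reject H₀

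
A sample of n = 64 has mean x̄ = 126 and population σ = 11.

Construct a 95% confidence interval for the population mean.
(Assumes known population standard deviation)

Confidence level: 95%, α = 0.05
z_0.025 = 1.960
SE = σ/√n = 11/√64 = 1.3750
Margin of error = 1.960 × 1.3750 = 2.6950
CI: x̄ ± margin = 126 ± 2.6950
CI: (123.3050, 128.6950)

Answer: (123.3050, 128.6950)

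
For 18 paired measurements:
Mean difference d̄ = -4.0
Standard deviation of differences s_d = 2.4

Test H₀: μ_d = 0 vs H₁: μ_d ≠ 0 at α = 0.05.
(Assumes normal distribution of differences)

df = n - 1 = 17
SE = s_d/√n = 2.4/√18 = 0.5657
t = d̄/SE = -4.0/0.5657 = -7.0709
Critical value: t_{0.025,17} = ±2.110
p-value < 0.0001
Decision: reject H₀

Answer: t = -7.0709, reject H₀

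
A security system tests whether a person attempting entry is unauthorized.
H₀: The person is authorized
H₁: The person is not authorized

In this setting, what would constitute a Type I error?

A Type I error (probability α) occurs when we reject a true H₀.
A Type II error (probability β) occurs when we fail to reject a false H₀.

Answer: Denying entry to an authorized person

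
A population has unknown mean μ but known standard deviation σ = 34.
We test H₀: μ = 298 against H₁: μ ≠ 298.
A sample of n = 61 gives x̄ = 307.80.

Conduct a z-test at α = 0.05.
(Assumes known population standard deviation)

Standard error: SE = σ/√n = 34/√61 = 4.3533
z-statistic: z = (x̄ - μ₀)/SE = (307.80 - 298)/4.3533 = 2.2512
Critical value: ±1.960
p-value = 0.0244
Decision: reject H₀

Answer: z = 2.2512, reject H₀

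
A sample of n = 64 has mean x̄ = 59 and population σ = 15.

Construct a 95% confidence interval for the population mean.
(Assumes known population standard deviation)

Answer: (55.3250, 62.6750)

Derivation:
Confidence level: 95%, α = 0.05
z_0.025 = 1.960
SE = σ/√n = 15/√64 = 1.8750
Margin of error = 1.960 × 1.8750 = 3.6750
CI: x̄ ± margin = 59 ± 3.6750
CI: (55.3250, 62.6750)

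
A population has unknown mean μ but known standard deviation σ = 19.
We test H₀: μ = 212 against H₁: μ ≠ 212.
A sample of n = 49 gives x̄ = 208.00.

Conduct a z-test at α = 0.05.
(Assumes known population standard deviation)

Standard error: SE = σ/√n = 19/√49 = 2.7143
z-statistic: z = (x̄ - μ₀)/SE = (208.00 - 212)/2.7143 = -1.4737
Critical value: ±1.960
p-value = 0.1406
Decision: fail to reject H₀

Answer: z = -1.4737, fail to reject H₀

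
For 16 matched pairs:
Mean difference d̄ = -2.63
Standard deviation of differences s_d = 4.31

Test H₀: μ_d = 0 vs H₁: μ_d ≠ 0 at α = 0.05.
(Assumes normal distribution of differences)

Answer: t = -2.4408, reject H₀

Derivation:
df = n - 1 = 15
SE = s_d/√n = 4.31/√16 = 1.0775
t = d̄/SE = -2.63/1.0775 = -2.4408
Critical value: t_{0.025,15} = ±2.131
p-value ≈ 0.0275
Decision: reject H₀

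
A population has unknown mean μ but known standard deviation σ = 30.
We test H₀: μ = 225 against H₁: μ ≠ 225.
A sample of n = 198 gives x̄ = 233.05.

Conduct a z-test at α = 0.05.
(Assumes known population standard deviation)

Standard error: SE = σ/√n = 30/√198 = 2.1320
z-statistic: z = (x̄ - μ₀)/SE = (233.05 - 225)/2.1320 = 3.7758
Critical value: ±1.960
p-value = 0.0002
Decision: reject H₀

Answer: z = 3.7758, reject H₀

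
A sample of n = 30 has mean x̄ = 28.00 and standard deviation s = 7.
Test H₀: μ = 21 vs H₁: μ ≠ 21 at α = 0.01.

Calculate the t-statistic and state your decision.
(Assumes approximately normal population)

df = n - 1 = 29
SE = s/√n = 7/√30 = 1.2780
t = (x̄ - μ₀)/SE = (28.00 - 21)/1.2780 = 5.4773
Critical value: t_{0.005,29} = ±2.756
p-value < 0.0001
Decision: reject H₀

Answer: t = 5.4773, reject H₀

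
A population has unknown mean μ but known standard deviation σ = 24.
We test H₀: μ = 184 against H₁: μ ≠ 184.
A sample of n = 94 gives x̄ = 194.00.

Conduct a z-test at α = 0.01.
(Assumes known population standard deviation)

Answer: z = 4.0398, reject H₀

Derivation:
Standard error: SE = σ/√n = 24/√94 = 2.4754
z-statistic: z = (x̄ - μ₀)/SE = (194.00 - 184)/2.4754 = 4.0398
Critical value: ±2.576
p-value = 0.0001
Decision: reject H₀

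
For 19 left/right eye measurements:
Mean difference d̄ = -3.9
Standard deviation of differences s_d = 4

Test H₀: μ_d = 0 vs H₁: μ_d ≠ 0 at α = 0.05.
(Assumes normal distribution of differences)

df = n - 1 = 18
SE = s_d/√n = 4/√19 = 0.9177
t = d̄/SE = -3.9/0.9177 = -4.2498
Critical value: t_{0.025,18} = ±2.101
p-value ≈ 0.0005
Decision: reject H₀

Answer: t = -4.2498, reject H₀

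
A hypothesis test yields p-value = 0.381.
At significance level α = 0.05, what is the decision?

Compare p-value to α:
0.381 ≥ 0.05
Decision: fail to reject H₀

Answer: fail to reject H₀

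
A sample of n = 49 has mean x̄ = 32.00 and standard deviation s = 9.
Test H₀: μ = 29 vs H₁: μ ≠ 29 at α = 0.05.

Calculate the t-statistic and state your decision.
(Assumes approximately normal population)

Answer: t = 2.3334, reject H₀

Derivation:
df = n - 1 = 48
SE = s/√n = 9/√49 = 1.2857
t = (x̄ - μ₀)/SE = (32.00 - 29)/1.2857 = 2.3334
Critical value: t_{0.025,48} = ±2.011
p-value ≈ 0.0239
Decision: reject H₀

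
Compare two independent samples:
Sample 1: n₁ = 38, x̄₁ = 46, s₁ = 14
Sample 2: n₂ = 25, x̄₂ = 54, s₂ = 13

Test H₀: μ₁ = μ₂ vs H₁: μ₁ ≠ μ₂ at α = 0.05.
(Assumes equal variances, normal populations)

Answer: t = -2.2817, reject H₀

Derivation:
Pooled variance: s²_p = [37×14² + 24×13²]/(61) = 185.3770
s_p = 13.6153
SE = s_p×√(1/n₁ + 1/n₂) = 13.6153×√(1/38 + 1/25) = 3.5062
t = (x̄₁ - x̄₂)/SE = (46 - 54)/3.5062 = -2.2817
df = 61, t-critical = ±2.000
Decision: reject H₀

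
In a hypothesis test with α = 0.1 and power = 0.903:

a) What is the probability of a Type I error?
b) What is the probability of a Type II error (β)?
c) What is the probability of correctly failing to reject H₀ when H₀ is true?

a) Type I error probability = α = 0.1
b) Power = P(reject H₀ | H₁ true) = 1 - β = 0.903, so Type II error probability = β = 1 - Power = 0.097
c) P(fail to reject H₀ | H₀ true) = 1 - α = 0.9

Answer: a) 0.1, b) 0.097, c) 0.9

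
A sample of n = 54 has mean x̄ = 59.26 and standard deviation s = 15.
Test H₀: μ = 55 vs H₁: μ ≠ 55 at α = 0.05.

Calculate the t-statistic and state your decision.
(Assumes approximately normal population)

df = n - 1 = 53
SE = s/√n = 15/√54 = 2.0412
t = (x̄ - μ₀)/SE = (59.26 - 55)/2.0412 = 2.0870
Critical value: t_{0.025,53} = ±2.006
p-value ≈ 0.0417
Decision: reject H₀

Answer: t = 2.0870, reject H₀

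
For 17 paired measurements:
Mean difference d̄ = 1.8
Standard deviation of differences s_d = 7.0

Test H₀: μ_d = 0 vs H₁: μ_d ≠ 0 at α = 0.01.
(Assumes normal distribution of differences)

df = n - 1 = 16
SE = s_d/√n = 7.0/√17 = 1.6977
t = d̄/SE = 1.8/1.6977 = 1.0603
Critical value: t_{0.005,16} = ±2.921
p-value ≈ 0.3048
Decision: fail to reject H₀

Answer: t = 1.0603, fail to reject H₀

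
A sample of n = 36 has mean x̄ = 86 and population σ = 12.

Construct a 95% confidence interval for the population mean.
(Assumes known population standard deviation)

Confidence level: 95%, α = 0.05
z_0.025 = 1.960
SE = σ/√n = 12/√36 = 2.0000
Margin of error = 1.960 × 2.0000 = 3.9200
CI: x̄ ± margin = 86 ± 3.9200
CI: (82.0800, 89.9200)

Answer: (82.0800, 89.9200)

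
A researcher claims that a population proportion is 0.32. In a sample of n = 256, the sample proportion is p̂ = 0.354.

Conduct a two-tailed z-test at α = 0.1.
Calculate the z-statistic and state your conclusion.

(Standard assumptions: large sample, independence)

H₀: p = 0.32, H₁: p ≠ 0.32
Standard error: SE = √(p₀(1-p₀)/n) = √(0.32×0.68/256) = 0.029155
z-statistic: z = (p̂ - p₀)/SE = (0.354 - 0.32)/0.029155 = 1.1662
Critical value: z_0.05 = ±1.645
p-value = 0.2435
Decision: fail to reject H₀ at α = 0.1

Answer: z = 1.1662, fail to reject H₀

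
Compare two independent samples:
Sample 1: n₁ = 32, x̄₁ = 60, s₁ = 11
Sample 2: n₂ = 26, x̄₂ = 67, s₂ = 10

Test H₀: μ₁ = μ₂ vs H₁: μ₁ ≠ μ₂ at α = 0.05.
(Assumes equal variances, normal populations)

Pooled variance: s²_p = [31×11² + 25×10²]/(56) = 111.6250
s_p = 10.5653
SE = s_p×√(1/n₁ + 1/n₂) = 10.5653×√(1/32 + 1/26) = 2.7896
t = (x̄₁ - x̄₂)/SE = (60 - 67)/2.7896 = -2.5093
df = 56, t-critical = ±2.003
Decision: reject H₀

Answer: t = -2.5093, reject H₀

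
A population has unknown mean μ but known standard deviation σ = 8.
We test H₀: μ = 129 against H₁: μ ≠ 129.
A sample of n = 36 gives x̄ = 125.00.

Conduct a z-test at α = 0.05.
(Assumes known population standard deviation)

Standard error: SE = σ/√n = 8/√36 = 1.3333
z-statistic: z = (x̄ - μ₀)/SE = (125.00 - 129)/1.3333 = -3.0001
Critical value: ±1.960
p-value = 0.0027
Decision: reject H₀

Answer: z = -3.0001, reject H₀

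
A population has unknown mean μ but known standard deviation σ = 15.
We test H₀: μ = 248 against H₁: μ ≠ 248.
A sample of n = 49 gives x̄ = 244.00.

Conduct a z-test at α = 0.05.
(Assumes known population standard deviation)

Standard error: SE = σ/√n = 15/√49 = 2.1429
z-statistic: z = (x̄ - μ₀)/SE = (244.00 - 248)/2.1429 = -1.8666
Critical value: ±1.960
p-value = 0.0620
Decision: fail to reject H₀

Answer: z = -1.8666, fail to reject H₀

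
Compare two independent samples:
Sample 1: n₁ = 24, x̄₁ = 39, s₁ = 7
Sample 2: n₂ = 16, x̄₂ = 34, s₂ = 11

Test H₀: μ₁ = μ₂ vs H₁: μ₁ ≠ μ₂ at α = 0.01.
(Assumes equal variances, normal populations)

Answer: t = 1.7607, fail to reject H₀

Derivation:
Pooled variance: s²_p = [23×7² + 15×11²]/(38) = 77.4211
s_p = 8.7989
SE = s_p×√(1/n₁ + 1/n₂) = 8.7989×√(1/24 + 1/16) = 2.8398
t = (x̄₁ - x̄₂)/SE = (39 - 34)/2.8398 = 1.7607
df = 38, t-critical = ±2.712
Decision: fail to reject H₀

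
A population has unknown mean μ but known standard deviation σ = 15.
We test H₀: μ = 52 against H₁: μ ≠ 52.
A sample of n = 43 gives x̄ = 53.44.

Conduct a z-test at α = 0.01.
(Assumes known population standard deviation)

Standard error: SE = σ/√n = 15/√43 = 2.2875
z-statistic: z = (x̄ - μ₀)/SE = (53.44 - 52)/2.2875 = 0.6295
Critical value: ±2.576
p-value = 0.5290
Decision: fail to reject H₀

Answer: z = 0.6295, fail to reject H₀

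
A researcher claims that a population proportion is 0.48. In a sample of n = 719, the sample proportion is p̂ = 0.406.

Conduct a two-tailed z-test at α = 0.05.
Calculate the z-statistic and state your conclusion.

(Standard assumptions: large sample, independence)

H₀: p = 0.48, H₁: p ≠ 0.48
Standard error: SE = √(p₀(1-p₀)/n) = √(0.48×0.52/719) = 0.018632
z-statistic: z = (p̂ - p₀)/SE = (0.406 - 0.48)/0.018632 = -3.9717
Critical value: z_0.025 = ±1.960
p-value = 0.0001
Decision: reject H₀ at α = 0.05

Answer: z = -3.9717, reject H₀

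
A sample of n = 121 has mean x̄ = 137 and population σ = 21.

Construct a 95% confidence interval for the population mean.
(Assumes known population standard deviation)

Answer: (133.2582, 140.7418)

Derivation:
Confidence level: 95%, α = 0.05
z_0.025 = 1.960
SE = σ/√n = 21/√121 = 1.9091
Margin of error = 1.960 × 1.9091 = 3.7418
CI: x̄ ± margin = 137 ± 3.7418
CI: (133.2582, 140.7418)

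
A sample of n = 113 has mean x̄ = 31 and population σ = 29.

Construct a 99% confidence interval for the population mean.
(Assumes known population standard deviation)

Answer: (23.9724, 38.0276)

Derivation:
Confidence level: 99%, α = 0.01
z_0.005 = 2.576
SE = σ/√n = 29/√113 = 2.7281
Margin of error = 2.576 × 2.7281 = 7.0276
CI: x̄ ± margin = 31 ± 7.0276
CI: (23.9724, 38.0276)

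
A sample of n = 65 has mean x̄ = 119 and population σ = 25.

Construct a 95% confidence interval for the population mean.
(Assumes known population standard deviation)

Confidence level: 95%, α = 0.05
z_0.025 = 1.960
SE = σ/√n = 25/√65 = 3.1009
Margin of error = 1.960 × 3.1009 = 6.0778
CI: x̄ ± margin = 119 ± 6.0778
CI: (112.9222, 125.0778)

Answer: (112.9222, 125.0778)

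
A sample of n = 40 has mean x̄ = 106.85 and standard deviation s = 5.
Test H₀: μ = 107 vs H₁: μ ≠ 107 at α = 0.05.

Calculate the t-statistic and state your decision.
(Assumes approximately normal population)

Answer: t = -0.1897, fail to reject H₀

Derivation:
df = n - 1 = 39
SE = s/√n = 5/√40 = 0.7906
t = (x̄ - μ₀)/SE = (106.85 - 107)/0.7906 = -0.1897
Critical value: t_{0.025,39} = ±2.023
p-value ≈ 0.8505
Decision: fail to reject H₀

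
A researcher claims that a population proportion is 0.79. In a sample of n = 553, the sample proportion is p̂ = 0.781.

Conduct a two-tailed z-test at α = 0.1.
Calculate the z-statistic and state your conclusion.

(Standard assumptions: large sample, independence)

Answer: z = -0.5196, fail to reject H₀

Derivation:
H₀: p = 0.79, H₁: p ≠ 0.79
Standard error: SE = √(p₀(1-p₀)/n) = √(0.79×0.21/553) = 0.017321
z-statistic: z = (p̂ - p₀)/SE = (0.781 - 0.79)/0.017321 = -0.5196
Critical value: z_0.05 = ±1.645
p-value = 0.6033
Decision: fail to reject H₀ at α = 0.1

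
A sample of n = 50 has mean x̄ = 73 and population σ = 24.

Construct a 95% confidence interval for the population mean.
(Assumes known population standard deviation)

Confidence level: 95%, α = 0.05
z_0.025 = 1.960
SE = σ/√n = 24/√50 = 3.3941
Margin of error = 1.960 × 3.3941 = 6.6524
CI: x̄ ± margin = 73 ± 6.6524
CI: (66.3476, 79.6524)

Answer: (66.3476, 79.6524)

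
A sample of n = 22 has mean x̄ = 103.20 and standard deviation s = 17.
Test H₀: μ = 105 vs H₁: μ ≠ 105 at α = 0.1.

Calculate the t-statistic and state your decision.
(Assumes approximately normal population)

Answer: t = -0.4966, fail to reject H₀

Derivation:
df = n - 1 = 21
SE = s/√n = 17/√22 = 3.6244
t = (x̄ - μ₀)/SE = (103.20 - 105)/3.6244 = -0.4966
Critical value: t_{0.05,21} = ±1.721
p-value ≈ 0.6246
Decision: fail to reject H₀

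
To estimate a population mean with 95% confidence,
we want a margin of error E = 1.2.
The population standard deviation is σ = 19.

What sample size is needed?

Answer: n = 964

Derivation:
z_0.025 = 1.960
n = (z×σ/E)² = (1.960×19/1.2)²
n = 963.0678
Round up: n = 964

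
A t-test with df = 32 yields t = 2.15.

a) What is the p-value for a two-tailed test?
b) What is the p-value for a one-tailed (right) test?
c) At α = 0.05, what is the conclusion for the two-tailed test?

Using t-distribution with df = 32:
a) Two-tailed: p = 2×P(T > 2.15) = 0.0392
b) One-tailed: p = P(T > 2.15) = 0.0196
c) 0.0392 < 0.05, reject H₀

Answer: a) 0.0392, b) 0.0196, c) reject H₀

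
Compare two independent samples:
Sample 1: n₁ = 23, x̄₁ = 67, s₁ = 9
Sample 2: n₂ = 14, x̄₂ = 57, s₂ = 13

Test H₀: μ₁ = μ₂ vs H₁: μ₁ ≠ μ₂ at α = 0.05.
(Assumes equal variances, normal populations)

Pooled variance: s²_p = [22×9² + 13×13²]/(35) = 113.6857
s_p = 10.6623
SE = s_p×√(1/n₁ + 1/n₂) = 10.6623×√(1/23 + 1/14) = 3.6143
t = (x̄₁ - x̄₂)/SE = (67 - 57)/3.6143 = 2.7668
df = 35, t-critical = ±2.030
Decision: reject H₀

Answer: t = 2.7668, reject H₀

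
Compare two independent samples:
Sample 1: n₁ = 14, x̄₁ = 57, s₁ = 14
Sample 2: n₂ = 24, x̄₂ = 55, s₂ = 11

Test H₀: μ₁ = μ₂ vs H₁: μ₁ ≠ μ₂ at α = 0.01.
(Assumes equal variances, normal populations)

Pooled variance: s²_p = [13×14² + 23×11²]/(36) = 148.0833
s_p = 12.1689
SE = s_p×√(1/n₁ + 1/n₂) = 12.1689×√(1/14 + 1/24) = 4.0924
t = (x̄₁ - x̄₂)/SE = (57 - 55)/4.0924 = 0.4887
df = 36, t-critical = ±2.719
Decision: fail to reject H₀

Answer: t = 0.4887, fail to reject H₀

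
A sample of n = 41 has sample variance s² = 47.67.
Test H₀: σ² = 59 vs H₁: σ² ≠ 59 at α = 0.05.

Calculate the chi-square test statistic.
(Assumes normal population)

Answer: χ² = 32.3186, fail to reject H₀

Derivation:
df = n - 1 = 40
χ² = (n-1)s²/σ₀² = 40×47.67/59 = 32.3186
Critical values: χ²_{0.975,40} = 24.433, χ²_{0.025,40} = 59.342
Rejection region: χ² < 24.433 or χ² > 59.342
Decision: fail to reject H₀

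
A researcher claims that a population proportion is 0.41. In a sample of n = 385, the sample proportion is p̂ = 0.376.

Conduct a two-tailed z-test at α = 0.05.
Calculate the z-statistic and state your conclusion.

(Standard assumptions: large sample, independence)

Answer: z = -1.3564, fail to reject H₀

Derivation:
H₀: p = 0.41, H₁: p ≠ 0.41
Standard error: SE = √(p₀(1-p₀)/n) = √(0.41×0.59/385) = 0.025066
z-statistic: z = (p̂ - p₀)/SE = (0.376 - 0.41)/0.025066 = -1.3564
Critical value: z_0.025 = ±1.960
p-value = 0.1750
Decision: fail to reject H₀ at α = 0.05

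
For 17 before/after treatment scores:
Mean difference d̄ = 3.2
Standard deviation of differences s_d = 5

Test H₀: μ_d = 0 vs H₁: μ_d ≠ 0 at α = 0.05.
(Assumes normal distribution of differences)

df = n - 1 = 16
SE = s_d/√n = 5/√17 = 1.2127
t = d̄/SE = 3.2/1.2127 = 2.6387
Critical value: t_{0.025,16} = ±2.120
p-value ≈ 0.0179
Decision: reject H₀

Answer: t = 2.6387, reject H₀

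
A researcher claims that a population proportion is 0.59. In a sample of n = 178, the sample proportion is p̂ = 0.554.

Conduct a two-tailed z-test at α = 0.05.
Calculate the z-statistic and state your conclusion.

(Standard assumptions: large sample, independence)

H₀: p = 0.59, H₁: p ≠ 0.59
Standard error: SE = √(p₀(1-p₀)/n) = √(0.59×0.41/178) = 0.036864
z-statistic: z = (p̂ - p₀)/SE = (0.554 - 0.59)/0.036864 = -0.9766
Critical value: z_0.025 = ±1.960
p-value = 0.3288
Decision: fail to reject H₀ at α = 0.05

Answer: z = -0.9766, fail to reject H₀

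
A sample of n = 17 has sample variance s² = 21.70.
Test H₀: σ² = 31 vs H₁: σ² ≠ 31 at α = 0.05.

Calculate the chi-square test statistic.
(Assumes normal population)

df = n - 1 = 16
χ² = (n-1)s²/σ₀² = 16×21.70/31 = 11.2000
Critical values: χ²_{0.975,16} = 6.908, χ²_{0.025,16} = 28.845
Rejection region: χ² < 6.908 or χ² > 28.845
Decision: fail to reject H₀

Answer: χ² = 11.2000, fail to reject H₀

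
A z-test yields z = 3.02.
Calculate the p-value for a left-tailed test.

Answer: p-value ≈ 0.9987

Derivation:
For z = 3.02:
p = P(Z < 3.02) = Φ(3.02) = 0.9987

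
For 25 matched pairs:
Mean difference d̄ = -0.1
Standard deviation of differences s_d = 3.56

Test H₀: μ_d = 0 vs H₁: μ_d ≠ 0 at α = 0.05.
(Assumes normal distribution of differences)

df = n - 1 = 24
SE = s_d/√n = 3.56/√25 = 0.7120
t = d̄/SE = -0.1/0.7120 = -0.1404
Critical value: t_{0.025,24} = ±2.064
p-value ≈ 0.8895
Decision: fail to reject H₀

Answer: t = -0.1404, fail to reject H₀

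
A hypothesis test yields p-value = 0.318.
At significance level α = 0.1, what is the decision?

Compare p-value to α:
0.318 ≥ 0.1
Decision: fail to reject H₀

Answer: fail to reject H₀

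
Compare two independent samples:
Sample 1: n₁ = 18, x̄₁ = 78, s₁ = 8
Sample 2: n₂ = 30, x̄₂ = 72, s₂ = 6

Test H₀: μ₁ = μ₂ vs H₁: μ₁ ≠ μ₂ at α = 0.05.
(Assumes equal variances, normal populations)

Answer: t = 2.9561, reject H₀

Derivation:
Pooled variance: s²_p = [17×8² + 29×6²]/(46) = 46.3478
s_p = 6.8079
SE = s_p×√(1/n₁ + 1/n₂) = 6.8079×√(1/18 + 1/30) = 2.0297
t = (x̄₁ - x̄₂)/SE = (78 - 72)/2.0297 = 2.9561
df = 46, t-critical = ±2.013
Decision: reject H₀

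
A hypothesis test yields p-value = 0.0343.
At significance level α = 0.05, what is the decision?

Compare p-value to α:
0.0343 < 0.05
Decision: reject H₀

Answer: reject H₀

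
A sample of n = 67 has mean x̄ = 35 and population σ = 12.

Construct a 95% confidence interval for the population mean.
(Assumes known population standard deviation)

Answer: (32.1266, 37.8734)

Derivation:
Confidence level: 95%, α = 0.05
z_0.025 = 1.960
SE = σ/√n = 12/√67 = 1.4660
Margin of error = 1.960 × 1.4660 = 2.8734
CI: x̄ ± margin = 35 ± 2.8734
CI: (32.1266, 37.8734)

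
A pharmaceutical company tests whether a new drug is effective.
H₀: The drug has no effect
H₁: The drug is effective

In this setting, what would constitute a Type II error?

Answer: Failing to detect the drug's effect when it actually works

Derivation:
Type I error (α): Rejecting H₀ when H₀ is true
Type II error (β): Failing to reject H₀ when H₁ is true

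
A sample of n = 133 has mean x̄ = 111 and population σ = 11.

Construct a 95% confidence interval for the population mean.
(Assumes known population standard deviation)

Confidence level: 95%, α = 0.05
z_0.025 = 1.960
SE = σ/√n = 11/√133 = 0.9538
Margin of error = 1.960 × 0.9538 = 1.8694
CI: x̄ ± margin = 111 ± 1.8694
CI: (109.1306, 112.8694)

Answer: (109.1306, 112.8694)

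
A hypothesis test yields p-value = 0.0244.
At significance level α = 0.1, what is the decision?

Answer: reject H₀

Derivation:
Compare p-value to α:
0.0244 < 0.1
Decision: reject H₀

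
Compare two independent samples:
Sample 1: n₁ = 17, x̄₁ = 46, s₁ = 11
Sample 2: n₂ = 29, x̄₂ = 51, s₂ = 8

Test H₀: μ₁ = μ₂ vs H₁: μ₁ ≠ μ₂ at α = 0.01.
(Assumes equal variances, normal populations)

Answer: t = -1.7783, fail to reject H₀

Derivation:
Pooled variance: s²_p = [16×11² + 28×8²]/(44) = 84.7273
s_p = 9.2047
SE = s_p×√(1/n₁ + 1/n₂) = 9.2047×√(1/17 + 1/29) = 2.8117
t = (x̄₁ - x̄₂)/SE = (46 - 51)/2.8117 = -1.7783
df = 44, t-critical = ±2.692
Decision: fail to reject H₀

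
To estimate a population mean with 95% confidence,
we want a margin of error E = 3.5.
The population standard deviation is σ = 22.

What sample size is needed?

Answer: n = 152

Derivation:
z_0.025 = 1.960
n = (z×σ/E)² = (1.960×22/3.5)²
n = 151.7824
Round up: n = 152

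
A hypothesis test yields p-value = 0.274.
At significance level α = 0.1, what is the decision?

Compare p-value to α:
0.274 ≥ 0.1
Decision: fail to reject H₀

Answer: fail to reject H₀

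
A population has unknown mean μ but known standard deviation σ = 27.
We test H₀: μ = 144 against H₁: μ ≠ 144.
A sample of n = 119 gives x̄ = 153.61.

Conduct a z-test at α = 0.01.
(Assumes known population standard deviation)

Standard error: SE = σ/√n = 27/√119 = 2.4751
z-statistic: z = (x̄ - μ₀)/SE = (153.61 - 144)/2.4751 = 3.8827
Critical value: ±2.576
p-value = 0.0001
Decision: reject H₀

Answer: z = 3.8827, reject H₀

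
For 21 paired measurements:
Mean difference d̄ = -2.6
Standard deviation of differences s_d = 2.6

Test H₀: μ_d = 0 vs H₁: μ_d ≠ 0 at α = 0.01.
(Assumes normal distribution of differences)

Answer: t = -4.5823, reject H₀

Derivation:
df = n - 1 = 20
SE = s_d/√n = 2.6/√21 = 0.5674
t = d̄/SE = -2.6/0.5674 = -4.5823
Critical value: t_{0.005,20} = ±2.845
p-value ≈ 0.0002
Decision: reject H₀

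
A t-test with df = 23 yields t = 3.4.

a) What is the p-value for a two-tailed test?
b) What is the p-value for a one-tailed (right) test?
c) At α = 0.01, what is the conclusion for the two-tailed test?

Answer: a) 0.0025, b) 0.0012, c) reject H₀

Derivation:
Using t-distribution with df = 23:
a) Two-tailed: p = 2×P(T > 3.4) = 0.0025
b) One-tailed: p = P(T > 3.4) = 0.0012
c) 0.0025 < 0.01, reject H₀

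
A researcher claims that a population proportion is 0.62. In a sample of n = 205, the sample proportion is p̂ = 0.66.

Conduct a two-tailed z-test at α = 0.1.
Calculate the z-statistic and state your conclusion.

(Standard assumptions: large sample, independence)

H₀: p = 0.62, H₁: p ≠ 0.62
Standard error: SE = √(p₀(1-p₀)/n) = √(0.62×0.38/205) = 0.033901
z-statistic: z = (p̂ - p₀)/SE = (0.66 - 0.62)/0.033901 = 1.1799
Critical value: z_0.05 = ±1.645
p-value = 0.2380
Decision: fail to reject H₀ at α = 0.1

Answer: z = 1.1799, fail to reject H₀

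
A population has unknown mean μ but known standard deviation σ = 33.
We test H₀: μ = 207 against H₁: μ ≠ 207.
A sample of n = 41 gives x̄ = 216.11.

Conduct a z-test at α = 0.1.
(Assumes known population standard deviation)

Standard error: SE = σ/√n = 33/√41 = 5.1537
z-statistic: z = (x̄ - μ₀)/SE = (216.11 - 207)/5.1537 = 1.7677
Critical value: ±1.645
p-value = 0.0771
Decision: reject H₀

Answer: z = 1.7677, reject H₀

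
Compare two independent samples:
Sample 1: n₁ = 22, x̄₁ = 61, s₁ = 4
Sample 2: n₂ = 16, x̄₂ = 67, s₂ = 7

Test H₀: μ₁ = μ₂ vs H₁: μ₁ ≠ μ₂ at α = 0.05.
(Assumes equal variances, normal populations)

Pooled variance: s²_p = [21×4² + 15×7²]/(36) = 29.7500
s_p = 5.4544
SE = s_p×√(1/n₁ + 1/n₂) = 5.4544×√(1/22 + 1/16) = 1.7921
t = (x̄₁ - x̄₂)/SE = (61 - 67)/1.7921 = -3.3480
df = 36, t-critical = ±2.028
Decision: reject H₀

Answer: t = -3.3480, reject H₀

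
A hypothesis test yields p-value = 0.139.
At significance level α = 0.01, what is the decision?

Answer: fail to reject H₀

Derivation:
Compare p-value to α:
0.139 ≥ 0.01
Decision: fail to reject H₀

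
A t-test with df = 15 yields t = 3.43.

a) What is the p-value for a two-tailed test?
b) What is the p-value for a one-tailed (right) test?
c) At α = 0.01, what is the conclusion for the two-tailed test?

Using t-distribution with df = 15:
a) Two-tailed: p = 2×P(T > 3.43) = 0.0037
b) One-tailed: p = P(T > 3.43) = 0.0019
c) 0.0037 < 0.01, reject H₀

Answer: a) 0.0037, b) 0.0019, c) reject H₀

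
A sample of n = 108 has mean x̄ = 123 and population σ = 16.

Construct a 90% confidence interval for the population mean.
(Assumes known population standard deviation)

Answer: (120.4674, 125.5326)

Derivation:
Confidence level: 90%, α = 0.1
z_0.05 = 1.645
SE = σ/√n = 16/√108 = 1.5396
Margin of error = 1.645 × 1.5396 = 2.5326
CI: x̄ ± margin = 123 ± 2.5326
CI: (120.4674, 125.5326)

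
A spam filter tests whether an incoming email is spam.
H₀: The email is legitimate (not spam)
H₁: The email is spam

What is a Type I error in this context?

Answer: Marking a legitimate email as spam

Derivation:
Type I error (α): Rejecting H₀ when H₀ is true
Type II error (β): Failing to reject H₀ when H₁ is true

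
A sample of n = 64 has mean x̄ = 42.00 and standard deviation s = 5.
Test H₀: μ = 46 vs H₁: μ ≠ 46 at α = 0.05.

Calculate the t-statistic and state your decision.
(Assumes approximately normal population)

df = n - 1 = 63
SE = s/√n = 5/√64 = 0.6250
t = (x̄ - μ₀)/SE = (42.00 - 46)/0.6250 = -6.4000
Critical value: t_{0.025,63} = ±1.998
p-value < 0.0001
Decision: reject H₀

Answer: t = -6.4000, reject H₀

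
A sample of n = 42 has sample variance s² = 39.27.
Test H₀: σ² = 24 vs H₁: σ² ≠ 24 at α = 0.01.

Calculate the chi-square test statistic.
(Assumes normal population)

Answer: χ² = 67.0863, fail to reject H₀

Derivation:
df = n - 1 = 41
χ² = (n-1)s²/σ₀² = 41×39.27/24 = 67.0863
Critical values: χ²_{0.995,41} = 21.421, χ²_{0.005,41} = 68.053
Rejection region: χ² < 21.421 or χ² > 68.053
Decision: fail to reject H₀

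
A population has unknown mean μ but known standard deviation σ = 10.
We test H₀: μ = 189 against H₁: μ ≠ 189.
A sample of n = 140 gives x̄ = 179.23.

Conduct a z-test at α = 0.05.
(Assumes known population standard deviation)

Answer: z = -11.5594, reject H₀

Derivation:
Standard error: SE = σ/√n = 10/√140 = 0.8452
z-statistic: z = (x̄ - μ₀)/SE = (179.23 - 189)/0.8452 = -11.5594
Critical value: ±1.960
p-value < 0.0001
Decision: reject H₀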